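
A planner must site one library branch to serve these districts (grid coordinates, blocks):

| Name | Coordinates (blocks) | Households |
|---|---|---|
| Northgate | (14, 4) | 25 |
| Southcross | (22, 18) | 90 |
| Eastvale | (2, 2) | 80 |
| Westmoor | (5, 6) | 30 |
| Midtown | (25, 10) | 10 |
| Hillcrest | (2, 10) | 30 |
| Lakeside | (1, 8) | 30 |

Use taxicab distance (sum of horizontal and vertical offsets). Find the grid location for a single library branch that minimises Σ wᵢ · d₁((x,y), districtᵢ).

Manhattan distance separates: Σwᵢ(|x−xᵢ|+|y−yᵢ|) = Σwᵢ|x−xᵢ| + Σwᵢ|y−yᵢ|, so x and y are optimised independently as 1-D weighted medians.
Total weight W = 295; half = 147.5.
x-coordinate, sorted with cumulative weight:
  x=1 (Lakeside, w=30) cum 30
  x=2 (Eastvale, w=80) cum 110
  x=2 (Hillcrest, w=30) cum 140
  x=5 (Westmoor, w=30) cum 170  ← median
  x=14 (Northgate, w=25) cum 195
  x=22 (Southcross, w=90) cum 285
  x=25 (Midtown, w=10) cum 295
⇒ x* = 5
y-coordinate, sorted with cumulative weight:
  y=2 (Eastvale, w=80) cum 80
  y=4 (Northgate, w=25) cum 105
  y=6 (Westmoor, w=30) cum 135
  y=8 (Lakeside, w=30) cum 165  ← median
  y=10 (Midtown, w=10) cum 175
  y=10 (Hillcrest, w=30) cum 205
  y=18 (Southcross, w=90) cum 295
⇒ y* = 8

(5, 8)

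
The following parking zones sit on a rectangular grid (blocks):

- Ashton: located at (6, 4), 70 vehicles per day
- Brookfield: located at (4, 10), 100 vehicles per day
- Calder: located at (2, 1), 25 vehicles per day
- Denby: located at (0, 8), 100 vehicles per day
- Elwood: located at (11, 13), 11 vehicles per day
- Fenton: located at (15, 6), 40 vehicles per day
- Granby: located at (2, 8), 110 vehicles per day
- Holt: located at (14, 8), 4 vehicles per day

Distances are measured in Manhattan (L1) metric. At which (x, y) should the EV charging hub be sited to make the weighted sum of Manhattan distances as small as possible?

Manhattan distance separates: Σwᵢ(|x−xᵢ|+|y−yᵢ|) = Σwᵢ|x−xᵢ| + Σwᵢ|y−yᵢ|, so x and y are optimised independently as 1-D weighted medians.
Total weight W = 460; half = 230.
x-coordinate, sorted with cumulative weight:
  x=0 (Denby, w=100) cum 100
  x=2 (Calder, w=25) cum 125
  x=2 (Granby, w=110) cum 235  ← median
  x=4 (Brookfield, w=100) cum 335
  x=6 (Ashton, w=70) cum 405
  x=11 (Elwood, w=11) cum 416
  x=14 (Holt, w=4) cum 420
  x=15 (Fenton, w=40) cum 460
⇒ x* = 2
y-coordinate, sorted with cumulative weight:
  y=1 (Calder, w=25) cum 25
  y=4 (Ashton, w=70) cum 95
  y=6 (Fenton, w=40) cum 135
  y=8 (Denby, w=100) cum 235  ← median
  y=8 (Granby, w=110) cum 345
  y=8 (Holt, w=4) cum 349
  y=10 (Brookfield, w=100) cum 449
  y=13 (Elwood, w=11) cum 460
⇒ y* = 8

(2, 8)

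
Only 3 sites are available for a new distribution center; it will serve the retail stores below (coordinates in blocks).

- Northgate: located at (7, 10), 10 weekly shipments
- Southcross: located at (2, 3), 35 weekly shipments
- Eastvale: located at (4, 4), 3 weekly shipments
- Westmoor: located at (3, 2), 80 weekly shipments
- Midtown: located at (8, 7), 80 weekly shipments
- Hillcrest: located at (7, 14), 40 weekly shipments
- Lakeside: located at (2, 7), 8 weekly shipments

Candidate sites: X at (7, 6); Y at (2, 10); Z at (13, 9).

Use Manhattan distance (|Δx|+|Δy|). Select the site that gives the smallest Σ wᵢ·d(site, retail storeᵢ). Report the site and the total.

X, total 1503 blocks

Total weighted distance at each candidate:
  X (7, 6): total = 1503
  Y (2, 10): total = 2143
  Z (13, 9): total = 3171
Minimum is at X with total 1503 blocks.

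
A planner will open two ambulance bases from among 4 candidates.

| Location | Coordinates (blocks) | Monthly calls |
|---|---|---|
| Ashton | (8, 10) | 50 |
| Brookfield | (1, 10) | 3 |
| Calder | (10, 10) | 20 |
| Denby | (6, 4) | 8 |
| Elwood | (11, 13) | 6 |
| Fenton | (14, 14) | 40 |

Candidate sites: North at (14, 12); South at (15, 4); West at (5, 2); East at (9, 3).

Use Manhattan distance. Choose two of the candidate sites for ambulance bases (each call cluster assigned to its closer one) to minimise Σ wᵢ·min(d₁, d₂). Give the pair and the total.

Evaluate every pair (each demand assigned to the nearer of the two):
  {North, West}: total = 684
  {North, East}: total = 701
  {North, South}: total = 741
  {South, East}: total = 1149
  {West, East}: total = 1332
  {South, West}: total = 1348
Best pair: {North, West} with total 684.

{North, West}, total 684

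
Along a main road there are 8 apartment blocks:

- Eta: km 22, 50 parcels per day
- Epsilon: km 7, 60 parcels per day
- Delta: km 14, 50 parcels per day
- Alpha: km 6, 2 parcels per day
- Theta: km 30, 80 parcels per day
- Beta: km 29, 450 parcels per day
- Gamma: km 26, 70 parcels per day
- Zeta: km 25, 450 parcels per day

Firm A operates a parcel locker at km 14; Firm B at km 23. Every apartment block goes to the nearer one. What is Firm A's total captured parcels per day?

112

The indifferent point is the midpoint (14+23)/2 = 18.5; apartment blocks left of it (closer to Firm A at 14) go to Firm A, those right go to Firm B.
  Alpha at 6 (w=2) → Firm A
  Epsilon at 7 (w=60) → Firm A
  Delta at 14 (w=50) → Firm A
  Eta at 22 (w=50) → Firm B
  Zeta at 25 (w=450) → Firm B
  Gamma at 26 (w=70) → Firm B
  Beta at 29 (w=450) → Firm B
  Theta at 30 (w=80) → Firm B
Firm A captures 112; Firm B captures 1100.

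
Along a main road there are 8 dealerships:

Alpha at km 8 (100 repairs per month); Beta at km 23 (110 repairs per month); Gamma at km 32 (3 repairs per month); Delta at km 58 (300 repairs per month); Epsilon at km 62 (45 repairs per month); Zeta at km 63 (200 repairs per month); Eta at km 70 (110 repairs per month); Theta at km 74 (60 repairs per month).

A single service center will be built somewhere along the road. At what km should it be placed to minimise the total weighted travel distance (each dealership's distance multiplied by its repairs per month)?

For a sum of weighted absolute distances on a line, the optimum is the weighted median (not the mean). Total weight W = 928; half-weight = 464.
Sort by position and accumulate weight:
  km 8 (Alpha, w=100) → cum 100
  km 23 (Beta, w=110) → cum 210
  km 32 (Gamma, w=3) → cum 213
  km 58 (Delta, w=300) → cum 513  ≥ 464 → median here
  km 62 (Epsilon, w=45) → cum 558
  km 63 (Zeta, w=200) → cum 758
  km 70 (Eta, w=110) → cum 868
  km 74 (Theta, w=60) → cum 928
Optimal location: km 58.

x = 58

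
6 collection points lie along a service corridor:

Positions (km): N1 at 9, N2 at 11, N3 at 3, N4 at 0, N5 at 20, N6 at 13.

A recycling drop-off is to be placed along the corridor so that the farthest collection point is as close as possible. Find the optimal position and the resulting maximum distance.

The 1-center on a line is the midpoint of the two extreme points: leftmost at 0, rightmost at 20.
Optimal location = (0 + 20)/2 = 10; maximum distance = (20 − 0)/2 = 10.

location 10, max distance 10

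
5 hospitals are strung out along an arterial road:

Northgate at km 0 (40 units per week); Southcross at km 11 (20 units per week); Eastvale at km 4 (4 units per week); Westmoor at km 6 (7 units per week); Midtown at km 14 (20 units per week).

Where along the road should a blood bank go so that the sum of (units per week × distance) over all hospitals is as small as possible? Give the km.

x = 6

For a sum of weighted absolute distances on a line, the optimum is the weighted median (not the mean). Total weight W = 91; half-weight = 45.5.
Sort by position and accumulate weight:
  km 0 (Northgate, w=40) → cum 40
  km 4 (Eastvale, w=4) → cum 44
  km 6 (Westmoor, w=7) → cum 51  ≥ 45.5 → median here
  km 11 (Southcross, w=20) → cum 71
  km 14 (Midtown, w=20) → cum 91
Optimal location: km 6.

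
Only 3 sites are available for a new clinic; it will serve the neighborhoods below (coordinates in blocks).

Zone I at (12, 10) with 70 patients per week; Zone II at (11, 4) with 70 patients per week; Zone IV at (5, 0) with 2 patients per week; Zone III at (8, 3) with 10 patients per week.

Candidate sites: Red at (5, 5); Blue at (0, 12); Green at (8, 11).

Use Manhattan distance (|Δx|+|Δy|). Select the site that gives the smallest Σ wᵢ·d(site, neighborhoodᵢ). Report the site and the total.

Total weighted distance at each candidate:
  Red (5, 5): total = 1390
  Blue (0, 12): total = 2514
  Green (8, 11): total = 1158
Minimum is at Green with total 1158 blocks.

Green, total 1158 blocks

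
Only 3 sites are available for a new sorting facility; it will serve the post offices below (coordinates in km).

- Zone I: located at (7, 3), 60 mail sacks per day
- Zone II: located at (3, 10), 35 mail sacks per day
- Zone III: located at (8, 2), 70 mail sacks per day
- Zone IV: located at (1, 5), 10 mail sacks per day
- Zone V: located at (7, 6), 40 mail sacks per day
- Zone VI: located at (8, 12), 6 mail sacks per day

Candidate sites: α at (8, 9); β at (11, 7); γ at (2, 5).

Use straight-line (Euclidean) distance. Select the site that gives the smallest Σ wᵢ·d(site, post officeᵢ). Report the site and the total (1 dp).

γ, total 1240.4 km

Total weighted distance at each candidate:
  α (8, 9): total = 1258.5
  β (11, 7): total = 1348.5
  γ (2, 5): total = 1240.4
Minimum is at γ with total 1240.4 km.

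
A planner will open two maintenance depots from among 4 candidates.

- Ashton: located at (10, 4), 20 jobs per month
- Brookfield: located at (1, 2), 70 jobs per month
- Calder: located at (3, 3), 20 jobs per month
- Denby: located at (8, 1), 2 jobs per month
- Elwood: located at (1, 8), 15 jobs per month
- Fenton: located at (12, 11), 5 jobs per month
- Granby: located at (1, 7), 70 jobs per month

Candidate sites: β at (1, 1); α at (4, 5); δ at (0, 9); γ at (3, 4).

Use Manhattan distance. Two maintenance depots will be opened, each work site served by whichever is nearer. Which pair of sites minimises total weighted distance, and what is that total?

{β, δ}, total 714

Evaluate every pair (each demand assigned to the nearer of the two):
  {β, δ}: total = 714
  {β, γ}: total = 764
  {δ, γ}: total = 766
  {β, α}: total = 794
  {α, δ}: total = 946
  {α, γ}: total = 966
Best pair: {β, δ} with total 714.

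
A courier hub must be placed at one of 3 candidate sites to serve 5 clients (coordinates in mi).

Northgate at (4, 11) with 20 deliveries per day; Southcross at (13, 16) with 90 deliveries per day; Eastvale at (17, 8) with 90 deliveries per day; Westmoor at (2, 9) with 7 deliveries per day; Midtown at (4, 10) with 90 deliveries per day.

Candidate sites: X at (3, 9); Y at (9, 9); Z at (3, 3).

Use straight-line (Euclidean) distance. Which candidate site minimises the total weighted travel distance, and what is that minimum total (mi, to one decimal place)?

Total weighted distance at each candidate:
  X (3, 9): total = 2540.8
  Y (9, 9): total = 2066.8
  Z (3, 3): total = 3654.3
Minimum is at Y with total 2066.8 mi.

Y, total 2066.8 mi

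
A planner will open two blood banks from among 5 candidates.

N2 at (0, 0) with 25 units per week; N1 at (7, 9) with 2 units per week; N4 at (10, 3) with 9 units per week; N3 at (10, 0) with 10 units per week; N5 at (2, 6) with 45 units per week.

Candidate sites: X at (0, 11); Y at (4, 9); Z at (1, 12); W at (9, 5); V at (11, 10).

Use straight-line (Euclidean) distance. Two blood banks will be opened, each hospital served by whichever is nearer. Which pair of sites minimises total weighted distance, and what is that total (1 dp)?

{Y, W}, total 485.6

Evaluate every pair (each demand assigned to the nearer of the two):
  {Y, W}: total = 485.6
  {Y, V}: total = 578.6
  {X, W}: total = 579.8
  {X, Y}: total = 599.0
  {Y, Z}: total = 599.0
  {Z, W}: total = 611.2
  {W, V}: total = 654.9
  {X, V}: total = 689.7
  {Z, V}: total = 747.1
  {X, Z}: total = 794.0
Best pair: {Y, W} with total 485.6.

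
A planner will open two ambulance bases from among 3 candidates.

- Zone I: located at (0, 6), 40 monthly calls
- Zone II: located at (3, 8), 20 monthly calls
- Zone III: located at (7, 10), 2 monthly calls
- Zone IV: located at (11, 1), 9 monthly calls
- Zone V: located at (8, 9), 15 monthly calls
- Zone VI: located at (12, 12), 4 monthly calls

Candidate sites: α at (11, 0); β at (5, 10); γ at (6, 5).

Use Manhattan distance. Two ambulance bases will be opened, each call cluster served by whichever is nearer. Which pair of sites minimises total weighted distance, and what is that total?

Evaluate every pair (each demand assigned to the nearer of the two):
  {β, γ}: total = 541
  {α, β}: total = 549
  {α, γ}: total = 563
Best pair: {β, γ} with total 541.

{β, γ}, total 541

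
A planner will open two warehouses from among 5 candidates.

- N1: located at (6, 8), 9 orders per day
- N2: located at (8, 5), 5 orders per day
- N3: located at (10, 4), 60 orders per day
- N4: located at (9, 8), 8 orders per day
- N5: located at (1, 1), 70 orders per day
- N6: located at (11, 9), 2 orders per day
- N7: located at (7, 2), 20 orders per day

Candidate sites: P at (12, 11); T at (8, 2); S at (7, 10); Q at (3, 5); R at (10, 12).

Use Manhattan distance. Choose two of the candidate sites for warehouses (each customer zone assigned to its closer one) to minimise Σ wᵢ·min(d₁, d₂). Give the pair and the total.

{T, Q}, total 825

Evaluate every pair (each demand assigned to the nearer of the two):
  {T, Q}: total = 825
  {T, S}: total = 904
  {T, R}: total = 955
  {P, T}: total = 961
  {S, Q}: total = 1134
  {Q, R}: total = 1167
  {P, Q}: total = 1173
  {S, R}: total = 1787
  {P, S}: total = 1845
  {P, R}: total = 2303
Best pair: {T, Q} with total 825.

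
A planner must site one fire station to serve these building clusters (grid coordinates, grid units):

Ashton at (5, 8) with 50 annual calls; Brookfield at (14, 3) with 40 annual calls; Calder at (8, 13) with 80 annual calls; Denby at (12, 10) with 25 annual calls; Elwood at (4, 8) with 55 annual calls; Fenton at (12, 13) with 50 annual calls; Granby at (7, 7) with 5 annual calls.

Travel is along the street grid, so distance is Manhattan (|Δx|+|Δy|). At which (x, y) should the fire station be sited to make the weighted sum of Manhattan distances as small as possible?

(8, 10)

Manhattan distance separates: Σwᵢ(|x−xᵢ|+|y−yᵢ|) = Σwᵢ|x−xᵢ| + Σwᵢ|y−yᵢ|, so x and y are optimised independently as 1-D weighted medians.
Total weight W = 305; half = 152.5.
x-coordinate, sorted with cumulative weight:
  x=4 (Elwood, w=55) cum 55
  x=5 (Ashton, w=50) cum 105
  x=7 (Granby, w=5) cum 110
  x=8 (Calder, w=80) cum 190  ← median
  x=12 (Denby, w=25) cum 215
  x=12 (Fenton, w=50) cum 265
  x=14 (Brookfield, w=40) cum 305
⇒ x* = 8
y-coordinate, sorted with cumulative weight:
  y=3 (Brookfield, w=40) cum 40
  y=7 (Granby, w=5) cum 45
  y=8 (Ashton, w=50) cum 95
  y=8 (Elwood, w=55) cum 150
  y=10 (Denby, w=25) cum 175  ← median
  y=13 (Calder, w=80) cum 255
  y=13 (Fenton, w=50) cum 305
⇒ y* = 10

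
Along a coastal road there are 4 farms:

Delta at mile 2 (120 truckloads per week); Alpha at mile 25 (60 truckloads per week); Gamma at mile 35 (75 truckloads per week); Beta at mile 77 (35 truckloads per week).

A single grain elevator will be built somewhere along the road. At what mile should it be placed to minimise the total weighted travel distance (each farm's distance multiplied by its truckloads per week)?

x = 25

For a sum of weighted absolute distances on a line, the optimum is the weighted median (not the mean). Total weight W = 290; half-weight = 145.
Sort by position and accumulate weight:
  mile 2 (Delta, w=120) → cum 120
  mile 25 (Alpha, w=60) → cum 180  ≥ 145 → median here
  mile 35 (Gamma, w=75) → cum 255
  mile 77 (Beta, w=35) → cum 290
Optimal location: mile 25.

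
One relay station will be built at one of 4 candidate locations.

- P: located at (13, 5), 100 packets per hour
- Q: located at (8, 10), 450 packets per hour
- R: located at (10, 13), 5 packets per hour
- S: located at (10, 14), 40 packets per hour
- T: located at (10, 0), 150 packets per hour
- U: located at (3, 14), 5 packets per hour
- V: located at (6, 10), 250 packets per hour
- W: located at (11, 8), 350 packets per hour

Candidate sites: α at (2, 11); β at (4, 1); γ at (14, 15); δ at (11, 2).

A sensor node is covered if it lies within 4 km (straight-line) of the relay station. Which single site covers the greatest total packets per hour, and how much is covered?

δ, covering 250

Coverage radius r = 4 km; a point is covered iff (Δx)²+(Δy)² ≤ 4² = 16.
  α (2, 11): covers {U} → 5
  β (4, 1): covers {none} → 0
  γ (14, 15): covers {none} → 0
  δ (11, 2): covers {P, T} → 250
Maximum coverage at δ: 250 packets per hour.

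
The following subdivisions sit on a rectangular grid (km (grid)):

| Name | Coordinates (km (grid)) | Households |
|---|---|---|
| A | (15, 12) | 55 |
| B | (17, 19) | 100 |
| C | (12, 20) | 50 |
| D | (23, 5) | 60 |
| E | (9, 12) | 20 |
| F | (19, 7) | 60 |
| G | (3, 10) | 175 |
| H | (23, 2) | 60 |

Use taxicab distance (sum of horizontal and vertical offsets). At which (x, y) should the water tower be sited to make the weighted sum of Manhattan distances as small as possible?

(15, 10)

Manhattan distance separates: Σwᵢ(|x−xᵢ|+|y−yᵢ|) = Σwᵢ|x−xᵢ| + Σwᵢ|y−yᵢ|, so x and y are optimised independently as 1-D weighted medians.
Total weight W = 580; half = 290.
x-coordinate, sorted with cumulative weight:
  x=3 (G, w=175) cum 175
  x=9 (E, w=20) cum 195
  x=12 (C, w=50) cum 245
  x=15 (A, w=55) cum 300  ← median
  x=17 (B, w=100) cum 400
  x=19 (F, w=60) cum 460
  x=23 (D, w=60) cum 520
  x=23 (H, w=60) cum 580
⇒ x* = 15
y-coordinate, sorted with cumulative weight:
  y=2 (H, w=60) cum 60
  y=5 (D, w=60) cum 120
  y=7 (F, w=60) cum 180
  y=10 (G, w=175) cum 355  ← median
  y=12 (A, w=55) cum 410
  y=12 (E, w=20) cum 430
  y=19 (B, w=100) cum 530
  y=20 (C, w=50) cum 580
⇒ y* = 10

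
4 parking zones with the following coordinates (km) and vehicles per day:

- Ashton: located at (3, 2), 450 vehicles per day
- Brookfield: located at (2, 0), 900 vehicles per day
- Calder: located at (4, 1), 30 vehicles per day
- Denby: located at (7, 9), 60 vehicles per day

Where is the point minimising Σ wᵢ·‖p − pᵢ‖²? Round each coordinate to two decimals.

The minimiser of Σwᵢ‖p−pᵢ‖² is the weighted centroid p* = (Σwᵢpᵢ)/(Σwᵢ).
Σwᵢ = 1440.
Σwᵢxᵢ = 450·3 + 900·2 + 30·4 + 60·7 = 3690.
Σwᵢyᵢ = 450·2 + 900·0 + 30·1 + 60·9 = 1470.
x* = 3690/1440 = 2.56, y* = 1470/1440 = 1.02.

(2.56, 1.02)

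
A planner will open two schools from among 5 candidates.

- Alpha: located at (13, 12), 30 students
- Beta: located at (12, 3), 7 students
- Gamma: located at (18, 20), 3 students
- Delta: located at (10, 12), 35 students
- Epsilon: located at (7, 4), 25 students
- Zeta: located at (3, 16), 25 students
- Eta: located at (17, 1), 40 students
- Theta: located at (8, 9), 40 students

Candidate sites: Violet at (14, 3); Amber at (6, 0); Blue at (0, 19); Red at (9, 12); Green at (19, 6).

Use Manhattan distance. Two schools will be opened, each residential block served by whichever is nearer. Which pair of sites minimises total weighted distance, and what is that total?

{Violet, Red}, total 1030

Evaluate every pair (each demand assigned to the nearer of the two):
  {Violet, Red}: total = 1030
  {Red, Green}: total = 1210
  {Amber, Red}: total = 1284
  {Blue, Red}: total = 1610
  {Violet, Blue}: total = 1856
  {Violet, Amber}: total = 2072
  {Violet, Green}: total = 2294
  {Amber, Green}: total = 2313
  {Blue, Green}: total = 2340
  {Amber, Blue}: total = 2445
Best pair: {Violet, Red} with total 1030.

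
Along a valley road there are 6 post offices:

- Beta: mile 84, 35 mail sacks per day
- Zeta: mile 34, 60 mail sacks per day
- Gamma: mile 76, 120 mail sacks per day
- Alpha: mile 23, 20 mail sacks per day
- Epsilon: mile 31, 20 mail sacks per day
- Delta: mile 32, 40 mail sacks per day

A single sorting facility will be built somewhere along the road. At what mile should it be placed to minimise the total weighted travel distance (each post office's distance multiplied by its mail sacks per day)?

For a sum of weighted absolute distances on a line, the optimum is the weighted median (not the mean). Total weight W = 295; half-weight = 147.5.
Sort by position and accumulate weight:
  mile 23 (Alpha, w=20) → cum 20
  mile 31 (Epsilon, w=20) → cum 40
  mile 32 (Delta, w=40) → cum 80
  mile 34 (Zeta, w=60) → cum 140
  mile 76 (Gamma, w=120) → cum 260  ≥ 147.5 → median here
  mile 84 (Beta, w=35) → cum 295
Optimal location: mile 76.

x = 76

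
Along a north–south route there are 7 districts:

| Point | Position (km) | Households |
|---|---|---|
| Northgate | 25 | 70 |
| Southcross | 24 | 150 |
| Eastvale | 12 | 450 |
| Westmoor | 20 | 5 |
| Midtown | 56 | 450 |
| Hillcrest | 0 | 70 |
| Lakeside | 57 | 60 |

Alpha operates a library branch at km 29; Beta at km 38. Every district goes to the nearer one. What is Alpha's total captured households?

745

The indifferent point is the midpoint (29+38)/2 = 33.5; districts left of it (closer to Alpha at 29) go to Alpha, those right go to Beta.
  Hillcrest at 0 (w=70) → Alpha
  Eastvale at 12 (w=450) → Alpha
  Westmoor at 20 (w=5) → Alpha
  Southcross at 24 (w=150) → Alpha
  Northgate at 25 (w=70) → Alpha
  Midtown at 56 (w=450) → Beta
  Lakeside at 57 (w=60) → Beta
Alpha captures 745; Beta captures 510.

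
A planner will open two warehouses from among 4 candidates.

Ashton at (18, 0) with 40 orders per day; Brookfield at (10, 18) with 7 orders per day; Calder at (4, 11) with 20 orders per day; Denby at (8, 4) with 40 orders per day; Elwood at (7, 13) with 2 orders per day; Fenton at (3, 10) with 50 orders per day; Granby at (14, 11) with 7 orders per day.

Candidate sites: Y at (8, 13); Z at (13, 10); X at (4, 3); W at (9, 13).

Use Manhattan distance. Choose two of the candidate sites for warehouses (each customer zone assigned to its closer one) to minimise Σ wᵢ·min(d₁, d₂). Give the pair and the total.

{Z, X}, total 1469

Evaluate every pair (each demand assigned to the nearer of the two):
  {Z, X}: total = 1469
  {Y, X}: total = 1507
  {X, W}: total = 1515
  {Y, Z}: total = 1545
  {Z, W}: total = 1650
  {Y, W}: total = 1853
Best pair: {Z, X} with total 1469.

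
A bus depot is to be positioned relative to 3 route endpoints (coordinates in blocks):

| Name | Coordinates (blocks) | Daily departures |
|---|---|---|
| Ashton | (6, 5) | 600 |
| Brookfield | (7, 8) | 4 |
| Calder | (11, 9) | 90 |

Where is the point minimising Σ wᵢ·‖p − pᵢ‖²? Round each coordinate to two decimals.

The minimiser of Σwᵢ‖p−pᵢ‖² is the weighted centroid p* = (Σwᵢpᵢ)/(Σwᵢ).
Σwᵢ = 694.
Σwᵢxᵢ = 600·6 + 4·7 + 90·11 = 4618.
Σwᵢyᵢ = 600·5 + 4·8 + 90·9 = 3842.
x* = 4618/694 = 6.65, y* = 3842/694 = 5.54.

(6.65, 5.54)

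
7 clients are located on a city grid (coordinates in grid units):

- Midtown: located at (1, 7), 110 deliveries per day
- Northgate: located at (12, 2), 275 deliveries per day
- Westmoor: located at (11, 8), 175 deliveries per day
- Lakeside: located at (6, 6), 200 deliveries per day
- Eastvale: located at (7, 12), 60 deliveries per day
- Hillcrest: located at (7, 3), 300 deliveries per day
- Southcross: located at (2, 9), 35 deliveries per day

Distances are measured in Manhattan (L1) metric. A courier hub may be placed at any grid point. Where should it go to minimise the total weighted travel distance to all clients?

Manhattan distance separates: Σwᵢ(|x−xᵢ|+|y−yᵢ|) = Σwᵢ|x−xᵢ| + Σwᵢ|y−yᵢ|, so x and y are optimised independently as 1-D weighted medians.
Total weight W = 1155; half = 577.5.
x-coordinate, sorted with cumulative weight:
  x=1 (Midtown, w=110) cum 110
  x=2 (Southcross, w=35) cum 145
  x=6 (Lakeside, w=200) cum 345
  x=7 (Eastvale, w=60) cum 405
  x=7 (Hillcrest, w=300) cum 705  ← median
  x=11 (Westmoor, w=175) cum 880
  x=12 (Northgate, w=275) cum 1155
⇒ x* = 7
y-coordinate, sorted with cumulative weight:
  y=2 (Northgate, w=275) cum 275
  y=3 (Hillcrest, w=300) cum 575
  y=6 (Lakeside, w=200) cum 775  ← median
  y=7 (Midtown, w=110) cum 885
  y=8 (Westmoor, w=175) cum 1060
  y=9 (Southcross, w=35) cum 1095
  y=12 (Eastvale, w=60) cum 1155
⇒ y* = 6

(7, 6)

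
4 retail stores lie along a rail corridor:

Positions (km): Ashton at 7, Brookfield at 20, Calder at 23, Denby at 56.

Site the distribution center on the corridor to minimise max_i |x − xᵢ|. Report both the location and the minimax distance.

location 31.5, max distance 24.5

The 1-center on a line is the midpoint of the two extreme points: leftmost at 7, rightmost at 56.
Optimal location = (7 + 56)/2 = 31.5; maximum distance = (56 − 7)/2 = 24.5.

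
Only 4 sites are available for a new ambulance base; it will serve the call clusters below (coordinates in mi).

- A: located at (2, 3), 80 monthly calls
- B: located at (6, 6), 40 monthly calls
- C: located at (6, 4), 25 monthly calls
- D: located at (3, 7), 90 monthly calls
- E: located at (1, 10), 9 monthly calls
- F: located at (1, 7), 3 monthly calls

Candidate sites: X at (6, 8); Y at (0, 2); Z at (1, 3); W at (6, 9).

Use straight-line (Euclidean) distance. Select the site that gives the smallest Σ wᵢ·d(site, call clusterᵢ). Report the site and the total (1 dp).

Z, total 918.2 mi

Total weighted distance at each candidate:
  X (6, 8): total = 1040.6
  Y (0, 2): total = 1238.1
  Z (1, 3): total = 918.2
  W (6, 9): total = 1208.4
Minimum is at Z with total 918.2 mi.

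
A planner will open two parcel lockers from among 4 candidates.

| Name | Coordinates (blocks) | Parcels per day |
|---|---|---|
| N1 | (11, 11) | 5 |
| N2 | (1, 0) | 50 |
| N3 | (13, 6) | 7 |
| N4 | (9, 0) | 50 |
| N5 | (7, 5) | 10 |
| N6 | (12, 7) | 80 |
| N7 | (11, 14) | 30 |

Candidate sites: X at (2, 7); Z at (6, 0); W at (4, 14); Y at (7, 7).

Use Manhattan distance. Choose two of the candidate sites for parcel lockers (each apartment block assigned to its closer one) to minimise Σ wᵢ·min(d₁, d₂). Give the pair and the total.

{Z, Y}, total 1239

Evaluate every pair (each demand assigned to the nearer of the two):
  {Z, Y}: total = 1239
  {X, Y}: total = 1689
  {W, Y}: total = 1819
  {Z, W}: total = 1851
  {X, Z}: total = 1889
  {X, W}: total = 2314
Best pair: {Z, Y} with total 1239.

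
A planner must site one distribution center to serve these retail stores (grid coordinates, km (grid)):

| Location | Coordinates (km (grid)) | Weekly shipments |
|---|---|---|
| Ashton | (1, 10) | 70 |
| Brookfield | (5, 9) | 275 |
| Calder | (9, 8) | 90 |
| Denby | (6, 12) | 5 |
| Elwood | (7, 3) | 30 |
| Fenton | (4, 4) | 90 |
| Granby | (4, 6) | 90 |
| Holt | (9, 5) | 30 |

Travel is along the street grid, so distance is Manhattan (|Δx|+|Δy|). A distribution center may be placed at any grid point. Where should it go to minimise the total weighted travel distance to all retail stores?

(5, 9)

Manhattan distance separates: Σwᵢ(|x−xᵢ|+|y−yᵢ|) = Σwᵢ|x−xᵢ| + Σwᵢ|y−yᵢ|, so x and y are optimised independently as 1-D weighted medians.
Total weight W = 680; half = 340.
x-coordinate, sorted with cumulative weight:
  x=1 (Ashton, w=70) cum 70
  x=4 (Fenton, w=90) cum 160
  x=4 (Granby, w=90) cum 250
  x=5 (Brookfield, w=275) cum 525  ← median
  x=6 (Denby, w=5) cum 530
  x=7 (Elwood, w=30) cum 560
  x=9 (Calder, w=90) cum 650
  x=9 (Holt, w=30) cum 680
⇒ x* = 5
y-coordinate, sorted with cumulative weight:
  y=3 (Elwood, w=30) cum 30
  y=4 (Fenton, w=90) cum 120
  y=5 (Holt, w=30) cum 150
  y=6 (Granby, w=90) cum 240
  y=8 (Calder, w=90) cum 330
  y=9 (Brookfield, w=275) cum 605  ← median
  y=10 (Ashton, w=70) cum 675
  y=12 (Denby, w=5) cum 680
⇒ y* = 9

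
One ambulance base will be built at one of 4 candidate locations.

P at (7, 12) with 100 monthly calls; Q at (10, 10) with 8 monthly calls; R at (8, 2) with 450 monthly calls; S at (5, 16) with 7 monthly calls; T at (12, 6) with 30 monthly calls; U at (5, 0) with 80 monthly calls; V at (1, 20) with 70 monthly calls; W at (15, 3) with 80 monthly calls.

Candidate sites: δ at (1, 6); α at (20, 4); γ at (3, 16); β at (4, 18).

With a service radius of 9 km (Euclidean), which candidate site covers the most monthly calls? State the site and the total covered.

Coverage radius r = 9 km; a point is covered iff (Δx)²+(Δy)² ≤ 9² = 81.
  δ (1, 6): covers {P, R, U} → 630
  α (20, 4): covers {T, W} → 110
  γ (3, 16): covers {P, S, V} → 177
  β (4, 18): covers {P, S, V} → 177
Maximum coverage at δ: 630 monthly calls.

δ, covering 630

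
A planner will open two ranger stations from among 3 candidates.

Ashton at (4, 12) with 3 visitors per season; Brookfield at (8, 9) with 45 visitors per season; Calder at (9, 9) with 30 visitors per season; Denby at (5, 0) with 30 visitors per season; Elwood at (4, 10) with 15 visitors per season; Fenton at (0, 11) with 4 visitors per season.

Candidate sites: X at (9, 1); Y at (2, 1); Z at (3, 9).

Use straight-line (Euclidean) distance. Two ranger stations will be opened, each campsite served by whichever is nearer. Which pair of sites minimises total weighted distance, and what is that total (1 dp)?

Evaluate every pair (each demand assigned to the nearer of the two):
  {Y, Z}: total = 545.0
  {X, Z}: total = 573.8
  {X, Y}: total = 910.3
Best pair: {Y, Z} with total 545.0.

{Y, Z}, total 545.0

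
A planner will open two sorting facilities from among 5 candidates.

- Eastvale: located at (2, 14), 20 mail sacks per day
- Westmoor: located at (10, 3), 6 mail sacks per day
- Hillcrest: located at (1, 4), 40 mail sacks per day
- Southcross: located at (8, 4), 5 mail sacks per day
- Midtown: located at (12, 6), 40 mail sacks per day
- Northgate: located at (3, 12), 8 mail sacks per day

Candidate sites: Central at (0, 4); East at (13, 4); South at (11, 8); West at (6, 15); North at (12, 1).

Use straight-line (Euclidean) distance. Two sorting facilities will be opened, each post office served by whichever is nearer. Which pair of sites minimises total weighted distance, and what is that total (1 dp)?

{Central, East}, total 445.7

Evaluate every pair (each demand assigned to the nearer of the two):
  {Central, East}: total = 445.7
  {Central, South}: total = 457.3
  {Central, North}: total = 554.3
  {Central, West}: total = 689.4
  {South, West}: total = 692.3
  {East, West}: total = 729.8
  {West, North}: total = 814.4
  {South, North}: total = 850.1
  {East, South}: total = 852.1
  {East, North}: total = 987.3
Best pair: {Central, East} with total 445.7.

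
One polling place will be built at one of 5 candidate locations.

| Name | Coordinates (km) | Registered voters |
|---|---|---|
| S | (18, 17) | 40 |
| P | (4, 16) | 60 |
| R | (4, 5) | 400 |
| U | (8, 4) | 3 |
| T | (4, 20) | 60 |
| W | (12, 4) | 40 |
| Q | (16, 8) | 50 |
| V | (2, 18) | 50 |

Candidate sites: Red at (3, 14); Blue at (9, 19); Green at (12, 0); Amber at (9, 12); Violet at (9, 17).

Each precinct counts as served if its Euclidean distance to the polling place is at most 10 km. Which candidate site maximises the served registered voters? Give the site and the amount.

Coverage radius r = 10 km; a point is covered iff (Δx)²+(Δy)² ≤ 10² = 100.
  Red (3, 14): covers {P, R, T, V} → 570
  Blue (9, 19): covers {S, P, T, V} → 210
  Green (12, 0): covers {R, U, W, Q} → 493
  Amber (9, 12): covers {P, R, U, T, W, Q, V} → 663
  Violet (9, 17): covers {S, P, T, V} → 210
Maximum coverage at Amber: 663 registered voters.

Amber, covering 663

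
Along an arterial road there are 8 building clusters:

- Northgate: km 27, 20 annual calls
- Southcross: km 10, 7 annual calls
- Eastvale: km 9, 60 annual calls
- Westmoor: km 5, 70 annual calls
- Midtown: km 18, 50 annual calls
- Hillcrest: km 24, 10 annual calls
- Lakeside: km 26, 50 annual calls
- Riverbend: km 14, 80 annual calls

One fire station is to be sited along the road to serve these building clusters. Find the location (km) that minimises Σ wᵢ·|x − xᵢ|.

For a sum of weighted absolute distances on a line, the optimum is the weighted median (not the mean). Total weight W = 347; half-weight = 173.5.
Sort by position and accumulate weight:
  km 5 (Westmoor, w=70) → cum 70
  km 9 (Eastvale, w=60) → cum 130
  km 10 (Southcross, w=7) → cum 137
  km 14 (Riverbend, w=80) → cum 217  ≥ 173.5 → median here
  km 18 (Midtown, w=50) → cum 267
  km 24 (Hillcrest, w=10) → cum 277
  km 26 (Lakeside, w=50) → cum 327
  km 27 (Northgate, w=20) → cum 347
Optimal location: km 14.

x = 14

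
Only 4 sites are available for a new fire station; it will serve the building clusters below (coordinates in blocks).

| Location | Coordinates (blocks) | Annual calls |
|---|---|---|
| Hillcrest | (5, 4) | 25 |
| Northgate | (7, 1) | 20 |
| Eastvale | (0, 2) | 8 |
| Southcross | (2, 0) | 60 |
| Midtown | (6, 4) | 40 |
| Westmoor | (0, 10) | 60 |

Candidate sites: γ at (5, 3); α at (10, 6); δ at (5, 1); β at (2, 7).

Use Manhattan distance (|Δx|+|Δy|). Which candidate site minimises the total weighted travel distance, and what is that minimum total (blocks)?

γ, total 1313 blocks

Total weighted distance at each candidate:
  γ (5, 3): total = 1313
  α (10, 6): total = 2367
  δ (5, 1): total = 1403
  β (2, 7): total = 1426
Minimum is at γ with total 1313 blocks.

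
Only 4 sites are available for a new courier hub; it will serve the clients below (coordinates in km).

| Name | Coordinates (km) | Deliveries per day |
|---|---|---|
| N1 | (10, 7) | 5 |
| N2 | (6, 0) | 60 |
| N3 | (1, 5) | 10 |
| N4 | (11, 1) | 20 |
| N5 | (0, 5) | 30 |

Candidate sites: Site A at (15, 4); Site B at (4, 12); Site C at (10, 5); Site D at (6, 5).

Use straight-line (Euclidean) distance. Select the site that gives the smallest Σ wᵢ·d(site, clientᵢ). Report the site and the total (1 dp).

Total weighted distance at each candidate:
  Site A (15, 4): total = 1311.4
  Site B (4, 12): total = 1347.8
  Site C (10, 5): total = 866.6
  Site D (6, 5): total = 680.4
Minimum is at Site D with total 680.4 km.

Site D, total 680.4 km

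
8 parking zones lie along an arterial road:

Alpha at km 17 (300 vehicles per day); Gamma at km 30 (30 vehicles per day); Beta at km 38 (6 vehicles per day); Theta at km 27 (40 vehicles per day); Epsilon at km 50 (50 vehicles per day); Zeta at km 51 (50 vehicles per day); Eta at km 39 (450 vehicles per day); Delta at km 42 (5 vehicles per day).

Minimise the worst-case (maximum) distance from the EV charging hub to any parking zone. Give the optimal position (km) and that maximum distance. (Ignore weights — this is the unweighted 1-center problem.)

location 34, max distance 17

The 1-center on a line is the midpoint of the two extreme points: leftmost at 17, rightmost at 51.
Optimal location = (17 + 51)/2 = 34; maximum distance = (51 − 17)/2 = 17.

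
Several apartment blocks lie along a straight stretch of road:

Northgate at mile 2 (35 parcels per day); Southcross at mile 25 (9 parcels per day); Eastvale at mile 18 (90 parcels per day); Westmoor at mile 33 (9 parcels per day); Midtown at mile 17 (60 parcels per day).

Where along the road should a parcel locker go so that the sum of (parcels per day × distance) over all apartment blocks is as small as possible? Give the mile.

For a sum of weighted absolute distances on a line, the optimum is the weighted median (not the mean). Total weight W = 203; half-weight = 101.5.
Sort by position and accumulate weight:
  mile 2 (Northgate, w=35) → cum 35
  mile 17 (Midtown, w=60) → cum 95
  mile 18 (Eastvale, w=90) → cum 185  ≥ 101.5 → median here
  mile 25 (Southcross, w=9) → cum 194
  mile 33 (Westmoor, w=9) → cum 203
Optimal location: mile 18.

x = 18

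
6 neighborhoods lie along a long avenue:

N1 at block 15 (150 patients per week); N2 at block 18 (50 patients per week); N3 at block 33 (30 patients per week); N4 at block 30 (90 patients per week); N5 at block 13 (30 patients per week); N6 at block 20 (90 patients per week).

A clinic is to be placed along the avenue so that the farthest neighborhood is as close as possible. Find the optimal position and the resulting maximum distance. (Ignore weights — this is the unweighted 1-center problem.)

The 1-center on a line is the midpoint of the two extreme points: leftmost at 13, rightmost at 33.
Optimal location = (13 + 33)/2 = 23; maximum distance = (33 − 13)/2 = 10.

location 23, max distance 10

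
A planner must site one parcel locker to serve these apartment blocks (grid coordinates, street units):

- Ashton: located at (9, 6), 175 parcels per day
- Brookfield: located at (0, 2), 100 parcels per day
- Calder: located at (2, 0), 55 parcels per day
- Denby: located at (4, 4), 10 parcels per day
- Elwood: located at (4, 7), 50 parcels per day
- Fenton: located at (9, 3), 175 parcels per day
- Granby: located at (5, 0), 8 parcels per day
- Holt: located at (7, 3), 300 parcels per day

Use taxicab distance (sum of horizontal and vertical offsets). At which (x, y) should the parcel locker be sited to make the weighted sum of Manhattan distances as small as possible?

(7, 3)

Manhattan distance separates: Σwᵢ(|x−xᵢ|+|y−yᵢ|) = Σwᵢ|x−xᵢ| + Σwᵢ|y−yᵢ|, so x and y are optimised independently as 1-D weighted medians.
Total weight W = 873; half = 436.5.
x-coordinate, sorted with cumulative weight:
  x=0 (Brookfield, w=100) cum 100
  x=2 (Calder, w=55) cum 155
  x=4 (Denby, w=10) cum 165
  x=4 (Elwood, w=50) cum 215
  x=5 (Granby, w=8) cum 223
  x=7 (Holt, w=300) cum 523  ← median
  x=9 (Ashton, w=175) cum 698
  x=9 (Fenton, w=175) cum 873
⇒ x* = 7
y-coordinate, sorted with cumulative weight:
  y=0 (Calder, w=55) cum 55
  y=0 (Granby, w=8) cum 63
  y=2 (Brookfield, w=100) cum 163
  y=3 (Fenton, w=175) cum 338
  y=3 (Holt, w=300) cum 638  ← median
  y=4 (Denby, w=10) cum 648
  y=6 (Ashton, w=175) cum 823
  y=7 (Elwood, w=50) cum 873
⇒ y* = 3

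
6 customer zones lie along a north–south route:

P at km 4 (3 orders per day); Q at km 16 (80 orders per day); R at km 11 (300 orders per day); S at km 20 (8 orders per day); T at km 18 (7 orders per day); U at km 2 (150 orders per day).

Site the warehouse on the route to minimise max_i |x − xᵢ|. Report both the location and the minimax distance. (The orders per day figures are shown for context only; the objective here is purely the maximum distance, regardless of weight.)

The 1-center on a line is the midpoint of the two extreme points: leftmost at 2, rightmost at 20.
Optimal location = (2 + 20)/2 = 11; maximum distance = (20 − 2)/2 = 9.

location 11, max distance 9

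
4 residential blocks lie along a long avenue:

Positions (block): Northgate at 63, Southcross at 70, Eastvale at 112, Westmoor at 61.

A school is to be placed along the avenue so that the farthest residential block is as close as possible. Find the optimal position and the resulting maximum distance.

location 86.5, max distance 25.5

The 1-center on a line is the midpoint of the two extreme points: leftmost at 61, rightmost at 112.
Optimal location = (61 + 112)/2 = 86.5; maximum distance = (112 − 61)/2 = 25.5.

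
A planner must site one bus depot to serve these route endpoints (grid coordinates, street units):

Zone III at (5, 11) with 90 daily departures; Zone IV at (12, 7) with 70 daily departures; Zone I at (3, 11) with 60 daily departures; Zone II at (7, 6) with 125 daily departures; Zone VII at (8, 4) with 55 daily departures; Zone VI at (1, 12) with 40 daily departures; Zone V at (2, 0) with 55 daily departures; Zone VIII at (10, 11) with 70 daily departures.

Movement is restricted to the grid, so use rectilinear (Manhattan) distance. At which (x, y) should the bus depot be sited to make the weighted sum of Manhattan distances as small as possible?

Manhattan distance separates: Σwᵢ(|x−xᵢ|+|y−yᵢ|) = Σwᵢ|x−xᵢ| + Σwᵢ|y−yᵢ|, so x and y are optimised independently as 1-D weighted medians.
Total weight W = 565; half = 282.5.
x-coordinate, sorted with cumulative weight:
  x=1 (Zone VI, w=40) cum 40
  x=2 (Zone V, w=55) cum 95
  x=3 (Zone I, w=60) cum 155
  x=5 (Zone III, w=90) cum 245
  x=7 (Zone II, w=125) cum 370  ← median
  x=8 (Zone VII, w=55) cum 425
  x=10 (Zone VIII, w=70) cum 495
  x=12 (Zone IV, w=70) cum 565
⇒ x* = 7
y-coordinate, sorted with cumulative weight:
  y=0 (Zone V, w=55) cum 55
  y=4 (Zone VII, w=55) cum 110
  y=6 (Zone II, w=125) cum 235
  y=7 (Zone IV, w=70) cum 305  ← median
  y=11 (Zone III, w=90) cum 395
  y=11 (Zone I, w=60) cum 455
  y=11 (Zone VIII, w=70) cum 525
  y=12 (Zone VI, w=40) cum 565
⇒ y* = 7

(7, 7)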